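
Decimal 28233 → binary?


Divide by 2 repeatedly:
28233 ÷ 2 = 14116 remainder 1
14116 ÷ 2 = 7058 remainder 0
7058 ÷ 2 = 3529 remainder 0
3529 ÷ 2 = 1764 remainder 1
1764 ÷ 2 = 882 remainder 0
882 ÷ 2 = 441 remainder 0
441 ÷ 2 = 220 remainder 1
220 ÷ 2 = 110 remainder 0
110 ÷ 2 = 55 remainder 0
55 ÷ 2 = 27 remainder 1
27 ÷ 2 = 13 remainder 1
13 ÷ 2 = 6 remainder 1
6 ÷ 2 = 3 remainder 0
3 ÷ 2 = 1 remainder 1
1 ÷ 2 = 0 remainder 1
Reading remainders bottom-up:
= 110111001001001


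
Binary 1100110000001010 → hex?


Group into 4-bit nibbles: 1100110000001010
  1100 = C
  1100 = C
  0000 = 0
  1010 = A
= 0xCC0A


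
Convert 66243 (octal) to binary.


Each octal digit → 3 binary bits:
  6 = 110
  6 = 110
  2 = 010
  4 = 100
  3 = 011
Concatenate: 110 110 010 100 011
= 110110010100011


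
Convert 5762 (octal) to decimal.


Positional values:
Position 0: 2 × 8^0 = 2
Position 1: 6 × 8^1 = 48
Position 2: 7 × 8^2 = 448
Position 3: 5 × 8^3 = 2560
Sum = 2 + 48 + 448 + 2560
= 3058


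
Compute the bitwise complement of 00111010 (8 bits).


Original: 00111010
Invert all bits:
  bit 0: 0 → 1
  bit 1: 0 → 1
  bit 2: 1 → 0
  bit 3: 1 → 0
  bit 4: 1 → 0
  bit 5: 0 → 1
  bit 6: 1 → 0
  bit 7: 0 → 1
= 11000101


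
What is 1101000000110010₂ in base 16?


Group into 4-bit nibbles: 1101000000110010
  1101 = D
  0000 = 0
  0011 = 3
  0010 = 2
= 0xD032


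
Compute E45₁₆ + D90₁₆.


Align and add column by column (LSB to MSB, each column mod 16 with carry):
  0E45
+ 0D90
  ----
  col 0: 5(5) + 0(0) + 0 (carry in) = 5 → 5(5), carry out 0
  col 1: 4(4) + 9(9) + 0 (carry in) = 13 → D(13), carry out 0
  col 2: E(14) + D(13) + 0 (carry in) = 27 → B(11), carry out 1
  col 3: 0(0) + 0(0) + 1 (carry in) = 1 → 1(1), carry out 0
Reading digits MSB→LSB: 1BD5
Strip leading zeros: 1BD5
= 0x1BD5


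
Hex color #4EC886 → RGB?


Hex: #4EC886
R = 4E₁₆ = 78
G = C8₁₆ = 200
B = 86₁₆ = 134
= RGB(78, 200, 134)


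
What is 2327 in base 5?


Divide by 5 repeatedly:
2327 ÷ 5 = 465 remainder 2
465 ÷ 5 = 93 remainder 0
93 ÷ 5 = 18 remainder 3
18 ÷ 5 = 3 remainder 3
3 ÷ 5 = 0 remainder 3
Reading remainders bottom-up:
= 33302


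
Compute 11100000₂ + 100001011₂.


Align and add column by column (LSB to MSB, carry propagating):
  0011100000
+ 0100001011
  ----------
  col 0: 0 + 1 + 0 (carry in) = 1 → bit 1, carry out 0
  col 1: 0 + 1 + 0 (carry in) = 1 → bit 1, carry out 0
  col 2: 0 + 0 + 0 (carry in) = 0 → bit 0, carry out 0
  col 3: 0 + 1 + 0 (carry in) = 1 → bit 1, carry out 0
  col 4: 0 + 0 + 0 (carry in) = 0 → bit 0, carry out 0
  col 5: 1 + 0 + 0 (carry in) = 1 → bit 1, carry out 0
  col 6: 1 + 0 + 0 (carry in) = 1 → bit 1, carry out 0
  col 7: 1 + 0 + 0 (carry in) = 1 → bit 1, carry out 0
  col 8: 0 + 1 + 0 (carry in) = 1 → bit 1, carry out 0
  col 9: 0 + 0 + 0 (carry in) = 0 → bit 0, carry out 0
Reading bits MSB→LSB: 0111101011
Strip leading zeros: 111101011
= 111101011


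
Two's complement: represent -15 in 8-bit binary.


Original: 00001111
Step 1 - Invert all bits: 11110000
Step 2 - Add 1: 11110000 + 1
= 11110001 (represents -15)


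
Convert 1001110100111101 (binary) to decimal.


Positional values:
Bit 0: 1 × 2^0 = 1
Bit 2: 1 × 2^2 = 4
Bit 3: 1 × 2^3 = 8
Bit 4: 1 × 2^4 = 16
Bit 5: 1 × 2^5 = 32
Bit 8: 1 × 2^8 = 256
Bit 10: 1 × 2^10 = 1024
Bit 11: 1 × 2^11 = 2048
Bit 12: 1 × 2^12 = 4096
Bit 15: 1 × 2^15 = 32768
Sum = 1 + 4 + 8 + 16 + 32 + 256 + 1024 + 2048 + 4096 + 32768
= 40253


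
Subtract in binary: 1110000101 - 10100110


Align and subtract column by column (LSB to MSB, borrowing when needed):
  1110000101
- 0010100110
  ----------
  col 0: (1 - 0 borrow-in) - 0 → 1 - 0 = 1, borrow out 0
  col 1: (0 - 0 borrow-in) - 1 → borrow from next column: (0+2) - 1 = 1, borrow out 1
  col 2: (1 - 1 borrow-in) - 1 → borrow from next column: (0+2) - 1 = 1, borrow out 1
  col 3: (0 - 1 borrow-in) - 0 → borrow from next column: (-1+2) - 0 = 1, borrow out 1
  col 4: (0 - 1 borrow-in) - 0 → borrow from next column: (-1+2) - 0 = 1, borrow out 1
  col 5: (0 - 1 borrow-in) - 1 → borrow from next column: (-1+2) - 1 = 0, borrow out 1
  col 6: (0 - 1 borrow-in) - 0 → borrow from next column: (-1+2) - 0 = 1, borrow out 1
  col 7: (1 - 1 borrow-in) - 1 → borrow from next column: (0+2) - 1 = 1, borrow out 1
  col 8: (1 - 1 borrow-in) - 0 → 0 - 0 = 0, borrow out 0
  col 9: (1 - 0 borrow-in) - 0 → 1 - 0 = 1, borrow out 0
Reading bits MSB→LSB: 1011011111
Strip leading zeros: 1011011111
= 1011011111


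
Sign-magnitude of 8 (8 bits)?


Sign bit: 0 (positive)
Magnitude: 8 = 0001000
= 00001000


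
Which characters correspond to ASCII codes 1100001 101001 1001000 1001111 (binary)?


Codes (binary): 1100001 101001 1001000 1001111
Per-code ASCII lookup:
  1100001 = 97  (range 97-122: lowercase, 97 - 97 = 0) → 'a'
  101001 = 41  (special character) → ')'
  1001000 = 72  (range 65-90: uppercase, 72 - 65 = 7) → 'H'
  1001111 = 79  (range 65-90: uppercase, 79 - 65 = 14) → 'O'
= 'a)HO'


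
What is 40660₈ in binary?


Each octal digit → 3 binary bits:
  4 = 100
  0 = 000
  6 = 110
  6 = 110
  0 = 000
Concatenate: 100 000 110 110 000
= 100000110110000


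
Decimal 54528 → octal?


Divide by 8 repeatedly:
54528 ÷ 8 = 6816 remainder 0
6816 ÷ 8 = 852 remainder 0
852 ÷ 8 = 106 remainder 4
106 ÷ 8 = 13 remainder 2
13 ÷ 8 = 1 remainder 5
1 ÷ 8 = 0 remainder 1
Reading remainders bottom-up:
= 0o152400


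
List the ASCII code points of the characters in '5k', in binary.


String: '5k'  (2 characters)
Per-character ASCII lookup:
  '5': digits start at 48: '5' = 48 + 5 = 53 → 110101
  'k': lowercase starts at 97: 'k' = 97 + 10 = 107 → 1101011
= 110101 1101011


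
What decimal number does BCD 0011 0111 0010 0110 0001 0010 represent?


Each 4-bit group → digit:
  0011 → 3
  0111 → 7
  0010 → 2
  0110 → 6
  0001 → 1
  0010 → 2
= 372612


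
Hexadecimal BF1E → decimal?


Positional values:
Position 0: E × 16^0 = 14 × 1 = 14
Position 1: 1 × 16^1 = 1 × 16 = 16
Position 2: F × 16^2 = 15 × 256 = 3840
Position 3: B × 16^3 = 11 × 4096 = 45056
Sum = 14 + 16 + 3840 + 45056
= 48926


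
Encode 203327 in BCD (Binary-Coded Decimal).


Each digit → 4-bit binary:
  2 → 0010
  0 → 0000
  3 → 0011
  3 → 0011
  2 → 0010
  7 → 0111
= 0010 0000 0011 0011 0010 0111


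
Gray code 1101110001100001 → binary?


Gray code: 1101110001100001
MSB stays the same: 1
Each subsequent bit = prev_binary XOR current_gray:
  B[1] = 1 XOR 1 = 0
  B[2] = 0 XOR 0 = 0
  B[3] = 0 XOR 1 = 1
  B[4] = 1 XOR 1 = 0
  B[5] = 0 XOR 1 = 1
  B[6] = 1 XOR 0 = 1
  B[7] = 1 XOR 0 = 1
  B[8] = 1 XOR 0 = 1
  B[9] = 1 XOR 1 = 0
  B[10] = 0 XOR 1 = 1
  B[11] = 1 XOR 0 = 1
  B[12] = 1 XOR 0 = 1
  B[13] = 1 XOR 0 = 1
  B[14] = 1 XOR 0 = 1
  B[15] = 1 XOR 1 = 0
= 1001011110111110 (38846 decimal)


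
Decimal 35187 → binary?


Divide by 2 repeatedly:
35187 ÷ 2 = 17593 remainder 1
17593 ÷ 2 = 8796 remainder 1
8796 ÷ 2 = 4398 remainder 0
4398 ÷ 2 = 2199 remainder 0
2199 ÷ 2 = 1099 remainder 1
1099 ÷ 2 = 549 remainder 1
549 ÷ 2 = 274 remainder 1
274 ÷ 2 = 137 remainder 0
137 ÷ 2 = 68 remainder 1
68 ÷ 2 = 34 remainder 0
34 ÷ 2 = 17 remainder 0
17 ÷ 2 = 8 remainder 1
8 ÷ 2 = 4 remainder 0
4 ÷ 2 = 2 remainder 0
2 ÷ 2 = 1 remainder 0
1 ÷ 2 = 0 remainder 1
Reading remainders bottom-up:
= 1000100101110011


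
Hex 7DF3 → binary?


Each hex digit → 4 binary bits:
  7 = 0111
  D = 1101
  F = 1111
  3 = 0011
Concatenate: 0111 1101 1111 0011
= 0111110111110011


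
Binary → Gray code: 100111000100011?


Binary: 100111000100011
Gray code: G = B XOR (B >> 1)
B >> 1 = 010011100010001
100111000100011 XOR 010011100010001:
  1 XOR 0 = 1
  0 XOR 1 = 1
  0 XOR 0 = 0
  1 XOR 0 = 1
  1 XOR 1 = 0
  1 XOR 1 = 0
  0 XOR 1 = 1
  0 XOR 0 = 0
  0 XOR 0 = 0
  1 XOR 0 = 1
  0 XOR 1 = 1
  0 XOR 0 = 0
  0 XOR 0 = 0
  1 XOR 0 = 1
  1 XOR 1 = 0
= 110100100110010


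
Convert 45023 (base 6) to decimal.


Positional values (base 6):
  3 × 6^0 = 3 × 1 = 3
  2 × 6^1 = 2 × 6 = 12
  0 × 6^2 = 0 × 36 = 0
  5 × 6^3 = 5 × 216 = 1080
  4 × 6^4 = 4 × 1296 = 5184
Sum = 3 + 12 + 0 + 1080 + 5184
= 6279


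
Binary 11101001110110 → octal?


Group into 3-bit groups: 011101001110110
  011 = 3
  101 = 5
  001 = 1
  110 = 6
  110 = 6
= 0o35166


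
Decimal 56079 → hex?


Divide by 16 repeatedly:
56079 ÷ 16 = 3504 remainder 15 (F)
3504 ÷ 16 = 219 remainder 0 (0)
219 ÷ 16 = 13 remainder 11 (B)
13 ÷ 16 = 0 remainder 13 (D)
Reading remainders bottom-up:
= 0xDB0F


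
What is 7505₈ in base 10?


Positional values:
Position 0: 5 × 8^0 = 5
Position 1: 0 × 8^1 = 0
Position 2: 5 × 8^2 = 320
Position 3: 7 × 8^3 = 3584
Sum = 5 + 0 + 320 + 3584
= 3909


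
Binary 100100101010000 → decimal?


Positional values:
Bit 4: 1 × 2^4 = 16
Bit 6: 1 × 2^6 = 64
Bit 8: 1 × 2^8 = 256
Bit 11: 1 × 2^11 = 2048
Bit 14: 1 × 2^14 = 16384
Sum = 16 + 64 + 256 + 2048 + 16384
= 18768


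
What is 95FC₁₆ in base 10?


Positional values:
Position 0: C × 16^0 = 12 × 1 = 12
Position 1: F × 16^1 = 15 × 16 = 240
Position 2: 5 × 16^2 = 5 × 256 = 1280
Position 3: 9 × 16^3 = 9 × 4096 = 36864
Sum = 12 + 240 + 1280 + 36864
= 38396


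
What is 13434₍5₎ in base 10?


Positional values (base 5):
  4 × 5^0 = 4 × 1 = 4
  3 × 5^1 = 3 × 5 = 15
  4 × 5^2 = 4 × 25 = 100
  3 × 5^3 = 3 × 125 = 375
  1 × 5^4 = 1 × 625 = 625
Sum = 4 + 15 + 100 + 375 + 625
= 1119


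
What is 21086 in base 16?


Divide by 16 repeatedly:
21086 ÷ 16 = 1317 remainder 14 (E)
1317 ÷ 16 = 82 remainder 5 (5)
82 ÷ 16 = 5 remainder 2 (2)
5 ÷ 16 = 0 remainder 5 (5)
Reading remainders bottom-up:
= 0x525E


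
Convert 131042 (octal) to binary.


Each octal digit → 3 binary bits:
  1 = 001
  3 = 011
  1 = 001
  0 = 000
  4 = 100
  2 = 010
Concatenate: 001 011 001 000 100 010
= 001011001000100010


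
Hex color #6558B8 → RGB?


Hex: #6558B8
R = 65₁₆ = 101
G = 58₁₆ = 88
B = B8₁₆ = 184
= RGB(101, 88, 184)


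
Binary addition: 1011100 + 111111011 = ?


Align and add column by column (LSB to MSB, carry propagating):
  0001011100
+ 0111111011
  ----------
  col 0: 0 + 1 + 0 (carry in) = 1 → bit 1, carry out 0
  col 1: 0 + 1 + 0 (carry in) = 1 → bit 1, carry out 0
  col 2: 1 + 0 + 0 (carry in) = 1 → bit 1, carry out 0
  col 3: 1 + 1 + 0 (carry in) = 2 → bit 0, carry out 1
  col 4: 1 + 1 + 1 (carry in) = 3 → bit 1, carry out 1
  col 5: 0 + 1 + 1 (carry in) = 2 → bit 0, carry out 1
  col 6: 1 + 1 + 1 (carry in) = 3 → bit 1, carry out 1
  col 7: 0 + 1 + 1 (carry in) = 2 → bit 0, carry out 1
  col 8: 0 + 1 + 1 (carry in) = 2 → bit 0, carry out 1
  col 9: 0 + 0 + 1 (carry in) = 1 → bit 1, carry out 0
Reading bits MSB→LSB: 1001010111
Strip leading zeros: 1001010111
= 1001010111


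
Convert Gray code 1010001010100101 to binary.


Gray code: 1010001010100101
MSB stays the same: 1
Each subsequent bit = prev_binary XOR current_gray:
  B[1] = 1 XOR 0 = 1
  B[2] = 1 XOR 1 = 0
  B[3] = 0 XOR 0 = 0
  B[4] = 0 XOR 0 = 0
  B[5] = 0 XOR 0 = 0
  B[6] = 0 XOR 1 = 1
  B[7] = 1 XOR 0 = 1
  B[8] = 1 XOR 1 = 0
  B[9] = 0 XOR 0 = 0
  B[10] = 0 XOR 1 = 1
  B[11] = 1 XOR 0 = 1
  B[12] = 1 XOR 0 = 1
  B[13] = 1 XOR 1 = 0
  B[14] = 0 XOR 0 = 0
  B[15] = 0 XOR 1 = 1
= 1100001100111001 (49977 decimal)


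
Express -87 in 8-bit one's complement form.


Original: 01010111
Invert all bits:
  bit 0: 0 → 1
  bit 1: 1 → 0
  bit 2: 0 → 1
  bit 3: 1 → 0
  bit 4: 0 → 1
  bit 5: 1 → 0
  bit 6: 1 → 0
  bit 7: 1 → 0
= 10101000


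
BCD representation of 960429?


Each digit → 4-bit binary:
  9 → 1001
  6 → 0110
  0 → 0000
  4 → 0100
  2 → 0010
  9 → 1001
= 1001 0110 0000 0100 0010 1001


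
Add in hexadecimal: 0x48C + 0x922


Align and add column by column (LSB to MSB, each column mod 16 with carry):
  048C
+ 0922
  ----
  col 0: C(12) + 2(2) + 0 (carry in) = 14 → E(14), carry out 0
  col 1: 8(8) + 2(2) + 0 (carry in) = 10 → A(10), carry out 0
  col 2: 4(4) + 9(9) + 0 (carry in) = 13 → D(13), carry out 0
  col 3: 0(0) + 0(0) + 0 (carry in) = 0 → 0(0), carry out 0
Reading digits MSB→LSB: 0DAE
Strip leading zeros: DAE
= 0xDAE


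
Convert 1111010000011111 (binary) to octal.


Group into 3-bit groups: 001111010000011111
  001 = 1
  111 = 7
  010 = 2
  000 = 0
  011 = 3
  111 = 7
= 0o172037


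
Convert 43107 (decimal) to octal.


Divide by 8 repeatedly:
43107 ÷ 8 = 5388 remainder 3
5388 ÷ 8 = 673 remainder 4
673 ÷ 8 = 84 remainder 1
84 ÷ 8 = 10 remainder 4
10 ÷ 8 = 1 remainder 2
1 ÷ 8 = 0 remainder 1
Reading remainders bottom-up:
= 0o124143


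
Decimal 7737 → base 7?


Divide by 7 repeatedly:
7737 ÷ 7 = 1105 remainder 2
1105 ÷ 7 = 157 remainder 6
157 ÷ 7 = 22 remainder 3
22 ÷ 7 = 3 remainder 1
3 ÷ 7 = 0 remainder 3
Reading remainders bottom-up:
= 31362


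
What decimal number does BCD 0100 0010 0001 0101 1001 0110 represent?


Each 4-bit group → digit:
  0100 → 4
  0010 → 2
  0001 → 1
  0101 → 5
  1001 → 9
  0110 → 6
= 421596


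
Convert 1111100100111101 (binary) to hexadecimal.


Group into 4-bit nibbles: 1111100100111101
  1111 = F
  1001 = 9
  0011 = 3
  1101 = D
= 0xF93D


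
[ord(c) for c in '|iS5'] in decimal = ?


String: '|iS5'  (4 characters)
Per-character ASCII lookup:
  '|': special character: '|' = 124
  'i': lowercase starts at 97: 'i' = 97 + 8 = 105
  'S': uppercase starts at 65: 'S' = 65 + 18 = 83
  '5': digits start at 48: '5' = 48 + 5 = 53
= 124 105 83 53


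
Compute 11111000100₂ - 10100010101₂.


Align and subtract column by column (LSB to MSB, borrowing when needed):
  11111000100
- 10100010101
  -----------
  col 0: (0 - 0 borrow-in) - 1 → borrow from next column: (0+2) - 1 = 1, borrow out 1
  col 1: (0 - 1 borrow-in) - 0 → borrow from next column: (-1+2) - 0 = 1, borrow out 1
  col 2: (1 - 1 borrow-in) - 1 → borrow from next column: (0+2) - 1 = 1, borrow out 1
  col 3: (0 - 1 borrow-in) - 0 → borrow from next column: (-1+2) - 0 = 1, borrow out 1
  col 4: (0 - 1 borrow-in) - 1 → borrow from next column: (-1+2) - 1 = 0, borrow out 1
  col 5: (0 - 1 borrow-in) - 0 → borrow from next column: (-1+2) - 0 = 1, borrow out 1
  col 6: (1 - 1 borrow-in) - 0 → 0 - 0 = 0, borrow out 0
  col 7: (1 - 0 borrow-in) - 0 → 1 - 0 = 1, borrow out 0
  col 8: (1 - 0 borrow-in) - 1 → 1 - 1 = 0, borrow out 0
  col 9: (1 - 0 borrow-in) - 0 → 1 - 0 = 1, borrow out 0
  col 10: (1 - 0 borrow-in) - 1 → 1 - 1 = 0, borrow out 0
Reading bits MSB→LSB: 01010101111
Strip leading zeros: 1010101111
= 1010101111


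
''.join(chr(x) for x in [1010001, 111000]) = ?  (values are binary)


Codes (binary): 1010001 111000
Per-code ASCII lookup:
  1010001 = 81  (range 65-90: uppercase, 81 - 65 = 16) → 'Q'
  111000 = 56  (range 48-57: digits, 56 - 48 = 8) → '8'
= 'Q8'


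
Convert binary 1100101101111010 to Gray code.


Binary: 1100101101111010
Gray code: G = B XOR (B >> 1)
B >> 1 = 0110010110111101
1100101101111010 XOR 0110010110111101:
  1 XOR 0 = 1
  1 XOR 1 = 0
  0 XOR 1 = 1
  0 XOR 0 = 0
  1 XOR 0 = 1
  0 XOR 1 = 1
  1 XOR 0 = 1
  1 XOR 1 = 0
  0 XOR 1 = 1
  1 XOR 0 = 1
  1 XOR 1 = 0
  1 XOR 1 = 0
  1 XOR 1 = 0
  0 XOR 1 = 1
  1 XOR 0 = 1
  0 XOR 1 = 1
= 1010111011000111


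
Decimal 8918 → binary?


Divide by 2 repeatedly:
8918 ÷ 2 = 4459 remainder 0
4459 ÷ 2 = 2229 remainder 1
2229 ÷ 2 = 1114 remainder 1
1114 ÷ 2 = 557 remainder 0
557 ÷ 2 = 278 remainder 1
278 ÷ 2 = 139 remainder 0
139 ÷ 2 = 69 remainder 1
69 ÷ 2 = 34 remainder 1
34 ÷ 2 = 17 remainder 0
17 ÷ 2 = 8 remainder 1
8 ÷ 2 = 4 remainder 0
4 ÷ 2 = 2 remainder 0
2 ÷ 2 = 1 remainder 0
1 ÷ 2 = 0 remainder 1
Reading remainders bottom-up:
= 10001011010110


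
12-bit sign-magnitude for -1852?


Sign bit: 1 (negative)
Magnitude: 1852 = 11100111100
= 111100111100


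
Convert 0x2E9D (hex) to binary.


Each hex digit → 4 binary bits:
  2 = 0010
  E = 1110
  9 = 1001
  D = 1101
Concatenate: 0010 1110 1001 1101
= 0010111010011101


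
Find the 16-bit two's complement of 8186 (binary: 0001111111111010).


Original: 0001111111111010
Step 1 - Invert all bits: 1110000000000101
Step 2 - Add 1: 1110000000000101 + 1
= 1110000000000110 (represents -8186)


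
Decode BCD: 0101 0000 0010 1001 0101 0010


Each 4-bit group → digit:
  0101 → 5
  0000 → 0
  0010 → 2
  1001 → 9
  0101 → 5
  0010 → 2
= 502952


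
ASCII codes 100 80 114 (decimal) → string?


Codes (decimal): 100 80 114
Per-code ASCII lookup:
  100  (range 97-122: lowercase, 100 - 97 = 3) → 'd'
  80  (range 65-90: uppercase, 80 - 65 = 15) → 'P'
  114  (range 97-122: lowercase, 114 - 97 = 17) → 'r'
= 'dPr'


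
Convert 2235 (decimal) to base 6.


Divide by 6 repeatedly:
2235 ÷ 6 = 372 remainder 3
372 ÷ 6 = 62 remainder 0
62 ÷ 6 = 10 remainder 2
10 ÷ 6 = 1 remainder 4
1 ÷ 6 = 0 remainder 1
Reading remainders bottom-up:
= 14203


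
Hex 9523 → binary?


Each hex digit → 4 binary bits:
  9 = 1001
  5 = 0101
  2 = 0010
  3 = 0011
Concatenate: 1001 0101 0010 0011
= 1001010100100011


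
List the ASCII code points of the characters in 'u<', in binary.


String: 'u<'  (2 characters)
Per-character ASCII lookup:
  'u': lowercase starts at 97: 'u' = 97 + 20 = 117 → 1110101
  '<': special character: '<' = 60 → 111100
= 1110101 111100


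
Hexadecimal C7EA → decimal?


Positional values:
Position 0: A × 16^0 = 10 × 1 = 10
Position 1: E × 16^1 = 14 × 16 = 224
Position 2: 7 × 16^2 = 7 × 256 = 1792
Position 3: C × 16^3 = 12 × 4096 = 49152
Sum = 10 + 224 + 1792 + 49152
= 51178


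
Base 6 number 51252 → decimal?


Positional values (base 6):
  2 × 6^0 = 2 × 1 = 2
  5 × 6^1 = 5 × 6 = 30
  2 × 6^2 = 2 × 36 = 72
  1 × 6^3 = 1 × 216 = 216
  5 × 6^4 = 5 × 1296 = 6480
Sum = 2 + 30 + 72 + 216 + 6480
= 6800


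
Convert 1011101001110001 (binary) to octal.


Group into 3-bit groups: 001011101001110001
  001 = 1
  011 = 3
  101 = 5
  001 = 1
  110 = 6
  001 = 1
= 0o135161


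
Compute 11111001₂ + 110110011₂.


Align and add column by column (LSB to MSB, carry propagating):
  0011111001
+ 0110110011
  ----------
  col 0: 1 + 1 + 0 (carry in) = 2 → bit 0, carry out 1
  col 1: 0 + 1 + 1 (carry in) = 2 → bit 0, carry out 1
  col 2: 0 + 0 + 1 (carry in) = 1 → bit 1, carry out 0
  col 3: 1 + 0 + 0 (carry in) = 1 → bit 1, carry out 0
  col 4: 1 + 1 + 0 (carry in) = 2 → bit 0, carry out 1
  col 5: 1 + 1 + 1 (carry in) = 3 → bit 1, carry out 1
  col 6: 1 + 0 + 1 (carry in) = 2 → bit 0, carry out 1
  col 7: 1 + 1 + 1 (carry in) = 3 → bit 1, carry out 1
  col 8: 0 + 1 + 1 (carry in) = 2 → bit 0, carry out 1
  col 9: 0 + 0 + 1 (carry in) = 1 → bit 1, carry out 0
Reading bits MSB→LSB: 1010101100
Strip leading zeros: 1010101100
= 1010101100


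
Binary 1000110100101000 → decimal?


Positional values:
Bit 3: 1 × 2^3 = 8
Bit 5: 1 × 2^5 = 32
Bit 8: 1 × 2^8 = 256
Bit 10: 1 × 2^10 = 1024
Bit 11: 1 × 2^11 = 2048
Bit 15: 1 × 2^15 = 32768
Sum = 8 + 32 + 256 + 1024 + 2048 + 32768
= 36136


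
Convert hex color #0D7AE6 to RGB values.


Hex: #0D7AE6
R = 0D₁₆ = 13
G = 7A₁₆ = 122
B = E6₁₆ = 230
= RGB(13, 122, 230)


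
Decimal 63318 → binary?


Divide by 2 repeatedly:
63318 ÷ 2 = 31659 remainder 0
31659 ÷ 2 = 15829 remainder 1
15829 ÷ 2 = 7914 remainder 1
7914 ÷ 2 = 3957 remainder 0
3957 ÷ 2 = 1978 remainder 1
1978 ÷ 2 = 989 remainder 0
989 ÷ 2 = 494 remainder 1
494 ÷ 2 = 247 remainder 0
247 ÷ 2 = 123 remainder 1
123 ÷ 2 = 61 remainder 1
61 ÷ 2 = 30 remainder 1
30 ÷ 2 = 15 remainder 0
15 ÷ 2 = 7 remainder 1
7 ÷ 2 = 3 remainder 1
3 ÷ 2 = 1 remainder 1
1 ÷ 2 = 0 remainder 1
Reading remainders bottom-up:
= 1111011101010110


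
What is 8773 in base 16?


Divide by 16 repeatedly:
8773 ÷ 16 = 548 remainder 5 (5)
548 ÷ 16 = 34 remainder 4 (4)
34 ÷ 16 = 2 remainder 2 (2)
2 ÷ 16 = 0 remainder 2 (2)
Reading remainders bottom-up:
= 0x2245


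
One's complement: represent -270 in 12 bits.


Original: 000100001110
Invert all bits:
  bit 0: 0 → 1
  bit 1: 0 → 1
  bit 2: 0 → 1
  bit 3: 1 → 0
  bit 4: 0 → 1
  bit 5: 0 → 1
  bit 6: 0 → 1
  bit 7: 0 → 1
  bit 8: 1 → 0
  bit 9: 1 → 0
  bit 10: 1 → 0
  bit 11: 0 → 1
= 111011110001


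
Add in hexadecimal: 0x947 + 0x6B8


Align and add column by column (LSB to MSB, each column mod 16 with carry):
  0947
+ 06B8
  ----
  col 0: 7(7) + 8(8) + 0 (carry in) = 15 → F(15), carry out 0
  col 1: 4(4) + B(11) + 0 (carry in) = 15 → F(15), carry out 0
  col 2: 9(9) + 6(6) + 0 (carry in) = 15 → F(15), carry out 0
  col 3: 0(0) + 0(0) + 0 (carry in) = 0 → 0(0), carry out 0
Reading digits MSB→LSB: 0FFF
Strip leading zeros: FFF
= 0xFFF


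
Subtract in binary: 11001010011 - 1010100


Align and subtract column by column (LSB to MSB, borrowing when needed):
  11001010011
- 00001010100
  -----------
  col 0: (1 - 0 borrow-in) - 0 → 1 - 0 = 1, borrow out 0
  col 1: (1 - 0 borrow-in) - 0 → 1 - 0 = 1, borrow out 0
  col 2: (0 - 0 borrow-in) - 1 → borrow from next column: (0+2) - 1 = 1, borrow out 1
  col 3: (0 - 1 borrow-in) - 0 → borrow from next column: (-1+2) - 0 = 1, borrow out 1
  col 4: (1 - 1 borrow-in) - 1 → borrow from next column: (0+2) - 1 = 1, borrow out 1
  col 5: (0 - 1 borrow-in) - 0 → borrow from next column: (-1+2) - 0 = 1, borrow out 1
  col 6: (1 - 1 borrow-in) - 1 → borrow from next column: (0+2) - 1 = 1, borrow out 1
  col 7: (0 - 1 borrow-in) - 0 → borrow from next column: (-1+2) - 0 = 1, borrow out 1
  col 8: (0 - 1 borrow-in) - 0 → borrow from next column: (-1+2) - 0 = 1, borrow out 1
  col 9: (1 - 1 borrow-in) - 0 → 0 - 0 = 0, borrow out 0
  col 10: (1 - 0 borrow-in) - 0 → 1 - 0 = 1, borrow out 0
Reading bits MSB→LSB: 10111111111
Strip leading zeros: 10111111111
= 10111111111


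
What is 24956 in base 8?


Divide by 8 repeatedly:
24956 ÷ 8 = 3119 remainder 4
3119 ÷ 8 = 389 remainder 7
389 ÷ 8 = 48 remainder 5
48 ÷ 8 = 6 remainder 0
6 ÷ 8 = 0 remainder 6
Reading remainders bottom-up:
= 0o60574


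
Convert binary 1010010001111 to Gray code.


Binary: 1010010001111
Gray code: G = B XOR (B >> 1)
B >> 1 = 0101001000111
1010010001111 XOR 0101001000111:
  1 XOR 0 = 1
  0 XOR 1 = 1
  1 XOR 0 = 1
  0 XOR 1 = 1
  0 XOR 0 = 0
  1 XOR 0 = 1
  0 XOR 1 = 1
  0 XOR 0 = 0
  0 XOR 0 = 0
  1 XOR 0 = 1
  1 XOR 1 = 0
  1 XOR 1 = 0
  1 XOR 1 = 0
= 1111011001000


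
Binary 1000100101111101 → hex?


Group into 4-bit nibbles: 1000100101111101
  1000 = 8
  1001 = 9
  0111 = 7
  1101 = D
= 0x897D


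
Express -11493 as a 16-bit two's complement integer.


Original: 0010110011100101
Step 1 - Invert all bits: 1101001100011010
Step 2 - Add 1: 1101001100011010 + 1
= 1101001100011011 (represents -11493)


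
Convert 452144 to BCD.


Each digit → 4-bit binary:
  4 → 0100
  5 → 0101
  2 → 0010
  1 → 0001
  4 → 0100
  4 → 0100
= 0100 0101 0010 0001 0100 0100


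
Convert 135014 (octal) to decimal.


Positional values:
Position 0: 4 × 8^0 = 4
Position 1: 1 × 8^1 = 8
Position 2: 0 × 8^2 = 0
Position 3: 5 × 8^3 = 2560
Position 4: 3 × 8^4 = 12288
Position 5: 1 × 8^5 = 32768
Sum = 4 + 8 + 0 + 2560 + 12288 + 32768
= 47628


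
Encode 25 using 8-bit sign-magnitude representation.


Sign bit: 0 (positive)
Magnitude: 25 = 0011001
= 00011001


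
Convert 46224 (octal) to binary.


Each octal digit → 3 binary bits:
  4 = 100
  6 = 110
  2 = 010
  2 = 010
  4 = 100
Concatenate: 100 110 010 010 100
= 100110010010100


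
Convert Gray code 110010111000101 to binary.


Gray code: 110010111000101
MSB stays the same: 1
Each subsequent bit = prev_binary XOR current_gray:
  B[1] = 1 XOR 1 = 0
  B[2] = 0 XOR 0 = 0
  B[3] = 0 XOR 0 = 0
  B[4] = 0 XOR 1 = 1
  B[5] = 1 XOR 0 = 1
  B[6] = 1 XOR 1 = 0
  B[7] = 0 XOR 1 = 1
  B[8] = 1 XOR 1 = 0
  B[9] = 0 XOR 0 = 0
  B[10] = 0 XOR 0 = 0
  B[11] = 0 XOR 0 = 0
  B[12] = 0 XOR 1 = 1
  B[13] = 1 XOR 0 = 1
  B[14] = 1 XOR 1 = 0
= 100011010000110 (18054 decimal)


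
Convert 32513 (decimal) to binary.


Divide by 2 repeatedly:
32513 ÷ 2 = 16256 remainder 1
16256 ÷ 2 = 8128 remainder 0
8128 ÷ 2 = 4064 remainder 0
4064 ÷ 2 = 2032 remainder 0
2032 ÷ 2 = 1016 remainder 0
1016 ÷ 2 = 508 remainder 0
508 ÷ 2 = 254 remainder 0
254 ÷ 2 = 127 remainder 0
127 ÷ 2 = 63 remainder 1
63 ÷ 2 = 31 remainder 1
31 ÷ 2 = 15 remainder 1
15 ÷ 2 = 7 remainder 1
7 ÷ 2 = 3 remainder 1
3 ÷ 2 = 1 remainder 1
1 ÷ 2 = 0 remainder 1
Reading remainders bottom-up:
= 111111100000001


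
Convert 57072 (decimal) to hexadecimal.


Divide by 16 repeatedly:
57072 ÷ 16 = 3567 remainder 0 (0)
3567 ÷ 16 = 222 remainder 15 (F)
222 ÷ 16 = 13 remainder 14 (E)
13 ÷ 16 = 0 remainder 13 (D)
Reading remainders bottom-up:
= 0xDEF0


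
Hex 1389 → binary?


Each hex digit → 4 binary bits:
  1 = 0001
  3 = 0011
  8 = 1000
  9 = 1001
Concatenate: 0001 0011 1000 1001
= 0001001110001001


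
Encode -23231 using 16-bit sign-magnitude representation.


Sign bit: 1 (negative)
Magnitude: 23231 = 101101010111111
= 1101101010111111


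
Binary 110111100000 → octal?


Group into 3-bit groups: 110111100000
  110 = 6
  111 = 7
  100 = 4
  000 = 0
= 0o6740


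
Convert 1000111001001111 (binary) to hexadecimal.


Group into 4-bit nibbles: 1000111001001111
  1000 = 8
  1110 = E
  0100 = 4
  1111 = F
= 0x8E4F


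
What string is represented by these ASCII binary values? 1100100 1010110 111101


Codes (binary): 1100100 1010110 111101
Per-code ASCII lookup:
  1100100 = 100  (range 97-122: lowercase, 100 - 97 = 3) → 'd'
  1010110 = 86  (range 65-90: uppercase, 86 - 65 = 21) → 'V'
  111101 = 61  (special character) → '='
= 'dV='


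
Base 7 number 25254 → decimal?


Positional values (base 7):
  4 × 7^0 = 4 × 1 = 4
  5 × 7^1 = 5 × 7 = 35
  2 × 7^2 = 2 × 49 = 98
  5 × 7^3 = 5 × 343 = 1715
  2 × 7^4 = 2 × 2401 = 4802
Sum = 4 + 35 + 98 + 1715 + 4802
= 6654


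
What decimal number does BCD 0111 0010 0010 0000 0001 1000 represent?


Each 4-bit group → digit:
  0111 → 7
  0010 → 2
  0010 → 2
  0000 → 0
  0001 → 1
  1000 → 8
= 722018


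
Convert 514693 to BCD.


Each digit → 4-bit binary:
  5 → 0101
  1 → 0001
  4 → 0100
  6 → 0110
  9 → 1001
  3 → 0011
= 0101 0001 0100 0110 1001 0011


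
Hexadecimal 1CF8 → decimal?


Positional values:
Position 0: 8 × 16^0 = 8 × 1 = 8
Position 1: F × 16^1 = 15 × 16 = 240
Position 2: C × 16^2 = 12 × 256 = 3072
Position 3: 1 × 16^3 = 1 × 4096 = 4096
Sum = 8 + 240 + 3072 + 4096
= 7416


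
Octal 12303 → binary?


Each octal digit → 3 binary bits:
  1 = 001
  2 = 010
  3 = 011
  0 = 000
  3 = 011
Concatenate: 001 010 011 000 011
= 001010011000011


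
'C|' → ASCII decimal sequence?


String: 'C|'  (2 characters)
Per-character ASCII lookup:
  'C': uppercase starts at 65: 'C' = 65 + 2 = 67
  '|': special character: '|' = 124
= 67 124


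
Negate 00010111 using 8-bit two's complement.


Original: 00010111
Step 1 - Invert all bits: 11101000
Step 2 - Add 1: 11101000 + 1
= 11101001 (represents -23)


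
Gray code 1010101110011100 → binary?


Gray code: 1010101110011100
MSB stays the same: 1
Each subsequent bit = prev_binary XOR current_gray:
  B[1] = 1 XOR 0 = 1
  B[2] = 1 XOR 1 = 0
  B[3] = 0 XOR 0 = 0
  B[4] = 0 XOR 1 = 1
  B[5] = 1 XOR 0 = 1
  B[6] = 1 XOR 1 = 0
  B[7] = 0 XOR 1 = 1
  B[8] = 1 XOR 1 = 0
  B[9] = 0 XOR 0 = 0
  B[10] = 0 XOR 0 = 0
  B[11] = 0 XOR 1 = 1
  B[12] = 1 XOR 1 = 0
  B[13] = 0 XOR 1 = 1
  B[14] = 1 XOR 0 = 1
  B[15] = 1 XOR 0 = 1
= 1100110100010111 (52503 decimal)


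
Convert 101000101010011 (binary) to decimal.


Positional values:
Bit 0: 1 × 2^0 = 1
Bit 1: 1 × 2^1 = 2
Bit 4: 1 × 2^4 = 16
Bit 6: 1 × 2^6 = 64
Bit 8: 1 × 2^8 = 256
Bit 12: 1 × 2^12 = 4096
Bit 14: 1 × 2^14 = 16384
Sum = 1 + 2 + 16 + 64 + 256 + 4096 + 16384
= 20819


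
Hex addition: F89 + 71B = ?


Align and add column by column (LSB to MSB, each column mod 16 with carry):
  0F89
+ 071B
  ----
  col 0: 9(9) + B(11) + 0 (carry in) = 20 → 4(4), carry out 1
  col 1: 8(8) + 1(1) + 1 (carry in) = 10 → A(10), carry out 0
  col 2: F(15) + 7(7) + 0 (carry in) = 22 → 6(6), carry out 1
  col 3: 0(0) + 0(0) + 1 (carry in) = 1 → 1(1), carry out 0
Reading digits MSB→LSB: 16A4
Strip leading zeros: 16A4
= 0x16A4


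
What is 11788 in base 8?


Divide by 8 repeatedly:
11788 ÷ 8 = 1473 remainder 4
1473 ÷ 8 = 184 remainder 1
184 ÷ 8 = 23 remainder 0
23 ÷ 8 = 2 remainder 7
2 ÷ 8 = 0 remainder 2
Reading remainders bottom-up:
= 0o27014


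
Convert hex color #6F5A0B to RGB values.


Hex: #6F5A0B
R = 6F₁₆ = 111
G = 5A₁₆ = 90
B = 0B₁₆ = 11
= RGB(111, 90, 11)


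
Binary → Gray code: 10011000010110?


Binary: 10011000010110
Gray code: G = B XOR (B >> 1)
B >> 1 = 01001100001011
10011000010110 XOR 01001100001011:
  1 XOR 0 = 1
  0 XOR 1 = 1
  0 XOR 0 = 0
  1 XOR 0 = 1
  1 XOR 1 = 0
  0 XOR 1 = 1
  0 XOR 0 = 0
  0 XOR 0 = 0
  0 XOR 0 = 0
  1 XOR 0 = 1
  0 XOR 1 = 1
  1 XOR 0 = 1
  1 XOR 1 = 0
  0 XOR 1 = 1
= 11010100011101


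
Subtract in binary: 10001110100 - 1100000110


Align and subtract column by column (LSB to MSB, borrowing when needed):
  10001110100
- 01100000110
  -----------
  col 0: (0 - 0 borrow-in) - 0 → 0 - 0 = 0, borrow out 0
  col 1: (0 - 0 borrow-in) - 1 → borrow from next column: (0+2) - 1 = 1, borrow out 1
  col 2: (1 - 1 borrow-in) - 1 → borrow from next column: (0+2) - 1 = 1, borrow out 1
  col 3: (0 - 1 borrow-in) - 0 → borrow from next column: (-1+2) - 0 = 1, borrow out 1
  col 4: (1 - 1 borrow-in) - 0 → 0 - 0 = 0, borrow out 0
  col 5: (1 - 0 borrow-in) - 0 → 1 - 0 = 1, borrow out 0
  col 6: (1 - 0 borrow-in) - 0 → 1 - 0 = 1, borrow out 0
  col 7: (0 - 0 borrow-in) - 0 → 0 - 0 = 0, borrow out 0
  col 8: (0 - 0 borrow-in) - 1 → borrow from next column: (0+2) - 1 = 1, borrow out 1
  col 9: (0 - 1 borrow-in) - 1 → borrow from next column: (-1+2) - 1 = 0, borrow out 1
  col 10: (1 - 1 borrow-in) - 0 → 0 - 0 = 0, borrow out 0
Reading bits MSB→LSB: 00101101110
Strip leading zeros: 101101110
= 101101110


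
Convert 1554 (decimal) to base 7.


Divide by 7 repeatedly:
1554 ÷ 7 = 222 remainder 0
222 ÷ 7 = 31 remainder 5
31 ÷ 7 = 4 remainder 3
4 ÷ 7 = 0 remainder 4
Reading remainders bottom-up:
= 4350


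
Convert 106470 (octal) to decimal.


Positional values:
Position 0: 0 × 8^0 = 0
Position 1: 7 × 8^1 = 56
Position 2: 4 × 8^2 = 256
Position 3: 6 × 8^3 = 3072
Position 4: 0 × 8^4 = 0
Position 5: 1 × 8^5 = 32768
Sum = 0 + 56 + 256 + 3072 + 0 + 32768
= 36152


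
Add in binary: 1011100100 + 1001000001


Align and add column by column (LSB to MSB, carry propagating):
  01011100100
+ 01001000001
  -----------
  col 0: 0 + 1 + 0 (carry in) = 1 → bit 1, carry out 0
  col 1: 0 + 0 + 0 (carry in) = 0 → bit 0, carry out 0
  col 2: 1 + 0 + 0 (carry in) = 1 → bit 1, carry out 0
  col 3: 0 + 0 + 0 (carry in) = 0 → bit 0, carry out 0
  col 4: 0 + 0 + 0 (carry in) = 0 → bit 0, carry out 0
  col 5: 1 + 0 + 0 (carry in) = 1 → bit 1, carry out 0
  col 6: 1 + 1 + 0 (carry in) = 2 → bit 0, carry out 1
  col 7: 1 + 0 + 1 (carry in) = 2 → bit 0, carry out 1
  col 8: 0 + 0 + 1 (carry in) = 1 → bit 1, carry out 0
  col 9: 1 + 1 + 0 (carry in) = 2 → bit 0, carry out 1
  col 10: 0 + 0 + 1 (carry in) = 1 → bit 1, carry out 0
Reading bits MSB→LSB: 10100100101
Strip leading zeros: 10100100101
= 10100100101


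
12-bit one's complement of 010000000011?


Original: 010000000011
Invert all bits:
  bit 0: 0 → 1
  bit 1: 1 → 0
  bit 2: 0 → 1
  bit 3: 0 → 1
  bit 4: 0 → 1
  bit 5: 0 → 1
  bit 6: 0 → 1
  bit 7: 0 → 1
  bit 8: 0 → 1
  bit 9: 0 → 1
  bit 10: 1 → 0
  bit 11: 1 → 0
= 101111111100


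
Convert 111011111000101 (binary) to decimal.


Positional values:
Bit 0: 1 × 2^0 = 1
Bit 2: 1 × 2^2 = 4
Bit 6: 1 × 2^6 = 64
Bit 7: 1 × 2^7 = 128
Bit 8: 1 × 2^8 = 256
Bit 9: 1 × 2^9 = 512
Bit 10: 1 × 2^10 = 1024
Bit 12: 1 × 2^12 = 4096
Bit 13: 1 × 2^13 = 8192
Bit 14: 1 × 2^14 = 16384
Sum = 1 + 4 + 64 + 128 + 256 + 512 + 1024 + 4096 + 8192 + 16384
= 30661


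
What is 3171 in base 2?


Divide by 2 repeatedly:
3171 ÷ 2 = 1585 remainder 1
1585 ÷ 2 = 792 remainder 1
792 ÷ 2 = 396 remainder 0
396 ÷ 2 = 198 remainder 0
198 ÷ 2 = 99 remainder 0
99 ÷ 2 = 49 remainder 1
49 ÷ 2 = 24 remainder 1
24 ÷ 2 = 12 remainder 0
12 ÷ 2 = 6 remainder 0
6 ÷ 2 = 3 remainder 0
3 ÷ 2 = 1 remainder 1
1 ÷ 2 = 0 remainder 1
Reading remainders bottom-up:
= 110001100011


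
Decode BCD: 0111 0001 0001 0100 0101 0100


Each 4-bit group → digit:
  0111 → 7
  0001 → 1
  0001 → 1
  0100 → 4
  0101 → 5
  0100 → 4
= 711454


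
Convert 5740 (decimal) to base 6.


Divide by 6 repeatedly:
5740 ÷ 6 = 956 remainder 4
956 ÷ 6 = 159 remainder 2
159 ÷ 6 = 26 remainder 3
26 ÷ 6 = 4 remainder 2
4 ÷ 6 = 0 remainder 4
Reading remainders bottom-up:
= 42324


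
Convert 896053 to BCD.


Each digit → 4-bit binary:
  8 → 1000
  9 → 1001
  6 → 0110
  0 → 0000
  5 → 0101
  3 → 0011
= 1000 1001 0110 0000 0101 0011


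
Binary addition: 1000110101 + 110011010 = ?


Align and add column by column (LSB to MSB, carry propagating):
  01000110101
+ 00110011010
  -----------
  col 0: 1 + 0 + 0 (carry in) = 1 → bit 1, carry out 0
  col 1: 0 + 1 + 0 (carry in) = 1 → bit 1, carry out 0
  col 2: 1 + 0 + 0 (carry in) = 1 → bit 1, carry out 0
  col 3: 0 + 1 + 0 (carry in) = 1 → bit 1, carry out 0
  col 4: 1 + 1 + 0 (carry in) = 2 → bit 0, carry out 1
  col 5: 1 + 0 + 1 (carry in) = 2 → bit 0, carry out 1
  col 6: 0 + 0 + 1 (carry in) = 1 → bit 1, carry out 0
  col 7: 0 + 1 + 0 (carry in) = 1 → bit 1, carry out 0
  col 8: 0 + 1 + 0 (carry in) = 1 → bit 1, carry out 0
  col 9: 1 + 0 + 0 (carry in) = 1 → bit 1, carry out 0
  col 10: 0 + 0 + 0 (carry in) = 0 → bit 0, carry out 0
Reading bits MSB→LSB: 01111001111
Strip leading zeros: 1111001111
= 1111001111


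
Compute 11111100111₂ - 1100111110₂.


Align and subtract column by column (LSB to MSB, borrowing when needed):
  11111100111
- 01100111110
  -----------
  col 0: (1 - 0 borrow-in) - 0 → 1 - 0 = 1, borrow out 0
  col 1: (1 - 0 borrow-in) - 1 → 1 - 1 = 0, borrow out 0
  col 2: (1 - 0 borrow-in) - 1 → 1 - 1 = 0, borrow out 0
  col 3: (0 - 0 borrow-in) - 1 → borrow from next column: (0+2) - 1 = 1, borrow out 1
  col 4: (0 - 1 borrow-in) - 1 → borrow from next column: (-1+2) - 1 = 0, borrow out 1
  col 5: (1 - 1 borrow-in) - 1 → borrow from next column: (0+2) - 1 = 1, borrow out 1
  col 6: (1 - 1 borrow-in) - 0 → 0 - 0 = 0, borrow out 0
  col 7: (1 - 0 borrow-in) - 0 → 1 - 0 = 1, borrow out 0
  col 8: (1 - 0 borrow-in) - 1 → 1 - 1 = 0, borrow out 0
  col 9: (1 - 0 borrow-in) - 1 → 1 - 1 = 0, borrow out 0
  col 10: (1 - 0 borrow-in) - 0 → 1 - 0 = 1, borrow out 0
Reading bits MSB→LSB: 10010101001
Strip leading zeros: 10010101001
= 10010101001


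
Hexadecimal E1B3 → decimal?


Positional values:
Position 0: 3 × 16^0 = 3 × 1 = 3
Position 1: B × 16^1 = 11 × 16 = 176
Position 2: 1 × 16^2 = 1 × 256 = 256
Position 3: E × 16^3 = 14 × 4096 = 57344
Sum = 3 + 176 + 256 + 57344
= 57779


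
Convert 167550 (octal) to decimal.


Positional values:
Position 0: 0 × 8^0 = 0
Position 1: 5 × 8^1 = 40
Position 2: 5 × 8^2 = 320
Position 3: 7 × 8^3 = 3584
Position 4: 6 × 8^4 = 24576
Position 5: 1 × 8^5 = 32768
Sum = 0 + 40 + 320 + 3584 + 24576 + 32768
= 61288


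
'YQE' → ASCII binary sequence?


String: 'YQE'  (3 characters)
Per-character ASCII lookup:
  'Y': uppercase starts at 65: 'Y' = 65 + 24 = 89 → 1011001
  'Q': uppercase starts at 65: 'Q' = 65 + 16 = 81 → 1010001
  'E': uppercase starts at 65: 'E' = 65 + 4 = 69 → 1000101
= 1011001 1010001 1000101


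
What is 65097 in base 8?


Divide by 8 repeatedly:
65097 ÷ 8 = 8137 remainder 1
8137 ÷ 8 = 1017 remainder 1
1017 ÷ 8 = 127 remainder 1
127 ÷ 8 = 15 remainder 7
15 ÷ 8 = 1 remainder 7
1 ÷ 8 = 0 remainder 1
Reading remainders bottom-up:
= 0o177111


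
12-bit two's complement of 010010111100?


Original: 010010111100
Step 1 - Invert all bits: 101101000011
Step 2 - Add 1: 101101000011 + 1
= 101101000100 (represents -1212)


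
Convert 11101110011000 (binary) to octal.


Group into 3-bit groups: 011101110011000
  011 = 3
  101 = 5
  110 = 6
  011 = 3
  000 = 0
= 0o35630


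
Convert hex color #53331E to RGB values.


Hex: #53331E
R = 53₁₆ = 83
G = 33₁₆ = 51
B = 1E₁₆ = 30
= RGB(83, 51, 30)


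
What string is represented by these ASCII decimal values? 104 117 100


Codes (decimal): 104 117 100
Per-code ASCII lookup:
  104  (range 97-122: lowercase, 104 - 97 = 7) → 'h'
  117  (range 97-122: lowercase, 117 - 97 = 20) → 'u'
  100  (range 97-122: lowercase, 100 - 97 = 3) → 'd'
= 'hud'


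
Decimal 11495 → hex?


Divide by 16 repeatedly:
11495 ÷ 16 = 718 remainder 7 (7)
718 ÷ 16 = 44 remainder 14 (E)
44 ÷ 16 = 2 remainder 12 (C)
2 ÷ 16 = 0 remainder 2 (2)
Reading remainders bottom-up:
= 0x2CE7


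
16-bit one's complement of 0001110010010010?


Original: 0001110010010010
Invert all bits:
  bit 0: 0 → 1
  bit 1: 0 → 1
  bit 2: 0 → 1
  bit 3: 1 → 0
  bit 4: 1 → 0
  bit 5: 1 → 0
  bit 6: 0 → 1
  bit 7: 0 → 1
  bit 8: 1 → 0
  bit 9: 0 → 1
  bit 10: 0 → 1
  bit 11: 1 → 0
  bit 12: 0 → 1
  bit 13: 0 → 1
  bit 14: 1 → 0
  bit 15: 0 → 1
= 1110001101101101


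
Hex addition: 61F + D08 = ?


Align and add column by column (LSB to MSB, each column mod 16 with carry):
  061F
+ 0D08
  ----
  col 0: F(15) + 8(8) + 0 (carry in) = 23 → 7(7), carry out 1
  col 1: 1(1) + 0(0) + 1 (carry in) = 2 → 2(2), carry out 0
  col 2: 6(6) + D(13) + 0 (carry in) = 19 → 3(3), carry out 1
  col 3: 0(0) + 0(0) + 1 (carry in) = 1 → 1(1), carry out 0
Reading digits MSB→LSB: 1327
Strip leading zeros: 1327
= 0x1327


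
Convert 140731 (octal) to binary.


Each octal digit → 3 binary bits:
  1 = 001
  4 = 100
  0 = 000
  7 = 111
  3 = 011
  1 = 001
Concatenate: 001 100 000 111 011 001
= 001100000111011001


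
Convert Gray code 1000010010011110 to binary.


Gray code: 1000010010011110
MSB stays the same: 1
Each subsequent bit = prev_binary XOR current_gray:
  B[1] = 1 XOR 0 = 1
  B[2] = 1 XOR 0 = 1
  B[3] = 1 XOR 0 = 1
  B[4] = 1 XOR 0 = 1
  B[5] = 1 XOR 1 = 0
  B[6] = 0 XOR 0 = 0
  B[7] = 0 XOR 0 = 0
  B[8] = 0 XOR 1 = 1
  B[9] = 1 XOR 0 = 1
  B[10] = 1 XOR 0 = 1
  B[11] = 1 XOR 1 = 0
  B[12] = 0 XOR 1 = 1
  B[13] = 1 XOR 1 = 0
  B[14] = 0 XOR 1 = 1
  B[15] = 1 XOR 0 = 1
= 1111100011101011 (63723 decimal)


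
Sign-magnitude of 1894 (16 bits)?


Sign bit: 0 (positive)
Magnitude: 1894 = 000011101100110
= 0000011101100110


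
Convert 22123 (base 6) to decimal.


Positional values (base 6):
  3 × 6^0 = 3 × 1 = 3
  2 × 6^1 = 2 × 6 = 12
  1 × 6^2 = 1 × 36 = 36
  2 × 6^3 = 2 × 216 = 432
  2 × 6^4 = 2 × 1296 = 2592
Sum = 3 + 12 + 36 + 432 + 2592
= 3075


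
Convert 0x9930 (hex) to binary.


Each hex digit → 4 binary bits:
  9 = 1001
  9 = 1001
  3 = 0011
  0 = 0000
Concatenate: 1001 1001 0011 0000
= 1001100100110000


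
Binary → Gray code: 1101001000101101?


Binary: 1101001000101101
Gray code: G = B XOR (B >> 1)
B >> 1 = 0110100100010110
1101001000101101 XOR 0110100100010110:
  1 XOR 0 = 1
  1 XOR 1 = 0
  0 XOR 1 = 1
  1 XOR 0 = 1
  0 XOR 1 = 1
  0 XOR 0 = 0
  1 XOR 0 = 1
  0 XOR 1 = 1
  0 XOR 0 = 0
  0 XOR 0 = 0
  1 XOR 0 = 1
  0 XOR 1 = 1
  1 XOR 0 = 1
  1 XOR 1 = 0
  0 XOR 1 = 1
  1 XOR 0 = 1
= 1011101100111011
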